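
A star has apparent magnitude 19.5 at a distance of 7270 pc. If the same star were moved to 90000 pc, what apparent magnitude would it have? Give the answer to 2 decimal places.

Flux ∝ 1/d², so Δm = 5 log₁₀(d₂/d₁) = 5 log₁₀(90000/7270) = 5.464
m₂ = m₁ + Δm = 19.5 + (5.464) = 24.964

m ≈ 24.96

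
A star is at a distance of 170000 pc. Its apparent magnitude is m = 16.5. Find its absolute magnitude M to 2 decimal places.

5 log₁₀(d/10 pc) = 5 log₁₀(170000) − 5 = 21.152
M = m − 5 log₁₀(d/10) = 16.5 − 21.152 = -4.652

M ≈ -4.65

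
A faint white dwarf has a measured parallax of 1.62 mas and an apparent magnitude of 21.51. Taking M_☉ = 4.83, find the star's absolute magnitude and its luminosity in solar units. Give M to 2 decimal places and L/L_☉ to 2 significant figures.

M ≈ 12.56; L/L_☉ ≈ 8.1×10^-4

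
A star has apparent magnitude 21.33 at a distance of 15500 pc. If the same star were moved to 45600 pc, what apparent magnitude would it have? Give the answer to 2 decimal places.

Flux ∝ 1/d², so Δm = 5 log₁₀(d₂/d₁) = 5 log₁₀(45600/15500) = 2.343
m₂ = m₁ + Δm = 21.33 + (2.343) = 23.673

m ≈ 23.67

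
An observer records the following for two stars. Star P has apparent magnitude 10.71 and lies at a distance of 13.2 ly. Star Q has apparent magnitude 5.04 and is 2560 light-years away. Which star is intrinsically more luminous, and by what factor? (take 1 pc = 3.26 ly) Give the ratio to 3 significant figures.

Star Q is more luminous, by a factor of 6.97×10^6.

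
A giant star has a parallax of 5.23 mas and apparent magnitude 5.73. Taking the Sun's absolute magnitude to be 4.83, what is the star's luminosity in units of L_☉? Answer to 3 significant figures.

L/L_☉ ≈ 160

d = 1/p = 1000/5.23 mas = 191.2 pc
M = m − 5 log₁₀ d + 5 = 5.73 − 5·2.2815 + 5 = -0.677
M − M_☉ = -0.677 − 4.83 = -5.507
L/L_☉ = 10^(−0.4 × -5.507) = 159.6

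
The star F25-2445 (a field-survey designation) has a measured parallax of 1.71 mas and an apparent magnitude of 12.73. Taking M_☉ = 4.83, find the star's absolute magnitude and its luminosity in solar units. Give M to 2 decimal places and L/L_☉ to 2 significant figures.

d = 1/p = 1000/1.71 mas = 584.8 pc
M = m − 5 log₁₀ d + 5 = 12.73 − 5·2.7670 + 5 = 3.895
M − M_☉ = 3.895 − 4.83 = -0.935
L/L_☉ = 10^(−0.4 × -0.935) = 2.366

M ≈ 3.89; L/L_☉ ≈ 2.4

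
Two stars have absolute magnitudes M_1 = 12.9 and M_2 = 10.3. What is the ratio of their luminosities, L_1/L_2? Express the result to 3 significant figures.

L_1/L_2 ≈ 0.0912

ΔM = M_1 − M_2 = 2.6
L_1/L_2 = 10^(−0.4 ΔM) = 10^-1.040 = 0.09120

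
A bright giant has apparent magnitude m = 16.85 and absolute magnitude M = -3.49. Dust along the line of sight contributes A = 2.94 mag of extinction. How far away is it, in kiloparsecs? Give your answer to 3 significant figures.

m − M = 5 log₁₀(d/10 pc) + A  ⇒  16.85 − (-3.49) − 2.94 = 5 log₁₀(d/10)
17.400 = 5 log₁₀(d/10)
log₁₀ d = (m − M − A)/5 + 1 = 4.4800
d = 10^4.4800 = 30200 pc
= 30.20 kpc

d ≈ 30.2 kpc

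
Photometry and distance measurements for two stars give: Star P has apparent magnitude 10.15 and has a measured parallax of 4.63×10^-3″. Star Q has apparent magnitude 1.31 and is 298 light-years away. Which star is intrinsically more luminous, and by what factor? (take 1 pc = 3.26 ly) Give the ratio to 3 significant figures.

Star Q is more luminous, by a factor of 615.

Star P: d = 1/p = 1/4.63×10^-3″ = 216.0 pc
Star P: M = m − 5 log₁₀ d + 5 = 10.15 − 5·2.3344 + 5 = 3.478
Star Q: d = 298 ly / 3.26 = 91.41 pc
Star Q: M = m − 5 log₁₀ d + 5 = 1.31 − 5·1.9610 + 5 = -3.495
ΔM = M_P − M_Q = 3.478 − (-3.495) = 6.973; smaller M is more luminous → Star Q.
L ratio = 10^(0.4 |ΔM|) = 10^2.789 = 615.4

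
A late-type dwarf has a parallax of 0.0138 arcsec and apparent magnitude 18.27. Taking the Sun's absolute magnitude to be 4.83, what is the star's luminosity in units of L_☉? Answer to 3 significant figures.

d = 1/p = 1/0.0138″ = 72.46 pc
M = m − 5 log₁₀ d + 5 = 18.27 − 5·1.8601 + 5 = 13.969
M − M_☉ = 13.969 − 4.83 = 9.139
L/L_☉ = 10^(−0.4 × 9.139) = 2.209×10^-4

L/L_☉ ≈ 2.21×10^-4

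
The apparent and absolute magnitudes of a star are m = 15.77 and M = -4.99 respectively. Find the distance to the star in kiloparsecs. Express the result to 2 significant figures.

d ≈ 140 kpc

μ = m − M = 20.760
m − M = 5 log₁₀ d − 5
log₁₀ d = (m − M)/5 + 1 = 5.1520
d = 10^5.1520 = 141900 pc
= 141.9 kpc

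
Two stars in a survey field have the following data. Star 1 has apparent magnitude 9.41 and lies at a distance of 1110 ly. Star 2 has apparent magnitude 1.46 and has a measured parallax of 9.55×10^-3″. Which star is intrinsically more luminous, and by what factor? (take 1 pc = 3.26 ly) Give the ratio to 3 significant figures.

Star 1: d = 1110 ly / 3.26 = 340.5 pc
Star 1: M = m − 5 log₁₀ d + 5 = 9.41 − 5·2.5321 + 5 = 1.749
Star 2: d = 1/p = 1/9.55×10^-3″ = 104.7 pc
Star 2: M = m − 5 log₁₀ d + 5 = 1.46 − 5·2.0200 + 5 = -3.640
ΔM = M_1 − M_2 = 1.749 − (-3.640) = 5.389; smaller M is more luminous → Star 2.
L ratio = 10^(0.4 |ΔM|) = 10^2.156 = 143.1

Star 2 is more luminous, by a factor of 143.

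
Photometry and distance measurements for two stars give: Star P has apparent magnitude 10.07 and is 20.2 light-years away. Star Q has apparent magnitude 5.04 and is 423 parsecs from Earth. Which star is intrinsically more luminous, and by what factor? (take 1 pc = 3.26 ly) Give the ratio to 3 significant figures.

Star Q is more luminous, by a factor of 479000.

Star P: d = 20.2 ly / 3.26 = 6.196 pc
Star P: M = m − 5 log₁₀ d + 5 = 10.07 − 5·0.7921 + 5 = 11.109
Star Q: M = m − 5 log₁₀ d + 5 = 5.04 − 5·2.6263 + 5 = -3.092
ΔM = M_P − M_Q = 11.109 − (-3.092) = 14.201; smaller M is more luminous → Star Q.
L ratio = 10^(0.4 |ΔM|) = 10^5.680 = 479100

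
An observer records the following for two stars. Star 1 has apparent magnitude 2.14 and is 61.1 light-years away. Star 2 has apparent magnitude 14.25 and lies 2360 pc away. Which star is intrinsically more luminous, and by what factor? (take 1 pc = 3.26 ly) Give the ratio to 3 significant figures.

Star 1 is more luminous, by a factor of 4.40.

Star 1: d = 61.1 ly / 3.26 = 18.74 pc
Star 1: M = m − 5 log₁₀ d + 5 = 2.14 − 5·1.2728 + 5 = 0.776
Star 2: M = m − 5 log₁₀ d + 5 = 14.25 − 5·3.3729 + 5 = 2.385
ΔM = M_1 − M_2 = 0.776 − (2.385) = -1.610; smaller M is more luminous → Star 1.
L ratio = 10^(0.4 |ΔM|) = 10^0.644 = 4.404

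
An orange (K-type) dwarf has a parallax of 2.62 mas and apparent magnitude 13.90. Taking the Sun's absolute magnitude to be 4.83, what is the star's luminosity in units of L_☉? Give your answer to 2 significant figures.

L/L_☉ ≈ 0.34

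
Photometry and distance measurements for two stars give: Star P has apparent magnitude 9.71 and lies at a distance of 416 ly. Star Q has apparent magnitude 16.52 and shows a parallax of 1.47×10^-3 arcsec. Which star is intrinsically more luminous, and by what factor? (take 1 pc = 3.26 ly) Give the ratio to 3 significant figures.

Star P: d = 416 ly / 3.26 = 127.6 pc
Star P: M = m − 5 log₁₀ d + 5 = 9.71 − 5·2.1059 + 5 = 4.181
Star Q: d = 1/p = 1/1.47×10^-3″ = 680.3 pc
Star Q: M = m − 5 log₁₀ d + 5 = 16.52 − 5·2.8327 + 5 = 7.357
ΔM = M_P − M_Q = 4.181 − (7.357) = -3.176; smaller M is more luminous → Star P.
L ratio = 10^(0.4 |ΔM|) = 10^1.270 = 18.64

Star P is more luminous, by a factor of 18.6.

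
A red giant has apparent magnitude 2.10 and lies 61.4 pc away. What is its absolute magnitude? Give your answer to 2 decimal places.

M ≈ -1.84

5 log₁₀(d/10 pc) = 5 log₁₀(61.40) − 5 = 3.941
M = m − 5 log₁₀(d/10) = 2.10 − 3.941 = -1.841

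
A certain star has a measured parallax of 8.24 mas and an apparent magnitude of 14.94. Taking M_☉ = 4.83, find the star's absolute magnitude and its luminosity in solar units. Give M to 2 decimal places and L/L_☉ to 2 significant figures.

M ≈ 9.52; L/L_☉ ≈ 0.013

d = 1/p = 1000/8.24 mas = 121.4 pc
M = m − 5 log₁₀ d + 5 = 14.94 − 5·2.0841 + 5 = 9.520
M − M_☉ = 9.520 − 4.83 = 4.690
L/L_☉ = 10^(−0.4 × 4.690) = 0.01331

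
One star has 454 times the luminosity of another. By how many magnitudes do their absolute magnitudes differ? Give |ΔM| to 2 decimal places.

|ΔM| ≈ 6.64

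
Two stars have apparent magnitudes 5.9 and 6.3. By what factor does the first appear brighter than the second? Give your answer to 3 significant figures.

1.45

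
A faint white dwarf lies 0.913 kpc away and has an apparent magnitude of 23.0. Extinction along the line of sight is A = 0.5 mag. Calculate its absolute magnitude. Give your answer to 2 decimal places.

M ≈ 12.70

d = 0.913 kpc = 913.0 pc
5 log₁₀(d/10 pc) = 5 log₁₀(913.0) − 5 = 9.802
M = m − 5 log₁₀(d/10) − A = 23.0 − 9.802 − 0.5 = 12.698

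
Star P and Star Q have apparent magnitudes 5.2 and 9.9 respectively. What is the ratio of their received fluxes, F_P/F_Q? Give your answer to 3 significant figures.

Δm = 5.2 − (9.9) = -4.7
Flux ratio = 10^(−0.4 Δm) = 10^(−0.4 × -4.7) = 10^1.880 = 75.86

F_P/F_Q ≈ 75.9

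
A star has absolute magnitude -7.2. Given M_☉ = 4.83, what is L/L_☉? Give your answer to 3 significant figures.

L/L_☉ ≈ 64900

M − M_☉ = -7.2 − 4.83 = -12.030
L/L_☉ = 10^(−0.4 (M − M_☉)) = 10^4.812 = 64860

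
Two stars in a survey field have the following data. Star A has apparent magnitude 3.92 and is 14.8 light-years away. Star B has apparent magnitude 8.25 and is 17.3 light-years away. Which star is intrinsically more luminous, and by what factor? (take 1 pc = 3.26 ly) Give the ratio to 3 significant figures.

Star A is more luminous, by a factor of 39.5.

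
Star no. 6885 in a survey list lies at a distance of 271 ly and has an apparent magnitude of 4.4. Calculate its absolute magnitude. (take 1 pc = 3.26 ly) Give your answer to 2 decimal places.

d = 271 ly / 3.26 = 83.13 pc
5 log₁₀(d/10 pc) = 5 log₁₀(83.13) − 5 = 4.599
M = m − 5 log₁₀(d/10) = 4.4 − 4.599 = -0.199

M ≈ -0.20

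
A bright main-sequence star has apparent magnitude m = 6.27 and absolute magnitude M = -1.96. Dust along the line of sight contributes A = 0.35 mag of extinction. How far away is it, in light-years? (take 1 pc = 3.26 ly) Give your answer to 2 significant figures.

d ≈ 1200 ly

m − M = 5 log₁₀(d/10 pc) + A  ⇒  6.27 − (-1.96) − 0.35 = 5 log₁₀(d/10)
7.880 = 5 log₁₀(d/10)
log₁₀ d = (m − M − A)/5 + 1 = 2.5760
d = 10^2.5760 = 376.7 pc
= 1228 ly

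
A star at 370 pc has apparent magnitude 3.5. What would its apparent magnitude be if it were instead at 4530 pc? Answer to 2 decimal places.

m ≈ 8.94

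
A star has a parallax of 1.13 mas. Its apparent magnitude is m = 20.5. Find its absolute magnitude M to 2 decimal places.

M ≈ 10.77

p = 1.13 mas = 1.13×10^-3″ → d = 1/p = 885.0 pc
5 log₁₀(d/10 pc) = 5 log₁₀(885.0) − 5 = 9.735
M = m − 5 log₁₀(d/10) = 20.5 − 9.735 = 10.765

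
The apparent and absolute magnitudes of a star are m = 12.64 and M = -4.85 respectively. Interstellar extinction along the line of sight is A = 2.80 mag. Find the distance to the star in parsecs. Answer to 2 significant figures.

m − M = 5 log₁₀(d/10 pc) + A  ⇒  12.64 − (-4.85) − 2.80 = 5 log₁₀(d/10)
14.690 = 5 log₁₀(d/10)
log₁₀ d = (m − M − A)/5 + 1 = 3.9380
d = 10^3.9380 = 8670 pc

d ≈ 8700 pc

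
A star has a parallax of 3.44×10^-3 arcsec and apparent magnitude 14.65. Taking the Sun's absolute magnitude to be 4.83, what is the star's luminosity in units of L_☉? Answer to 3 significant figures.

L/L_☉ ≈ 0.0997

d = 1/p = 1/3.44×10^-3″ = 290.7 pc
M = m − 5 log₁₀ d + 5 = 14.65 − 5·2.4634 + 5 = 7.333
M − M_☉ = 7.333 − 4.83 = 2.503
L/L_☉ = 10^(−0.4 × 2.503) = 0.09974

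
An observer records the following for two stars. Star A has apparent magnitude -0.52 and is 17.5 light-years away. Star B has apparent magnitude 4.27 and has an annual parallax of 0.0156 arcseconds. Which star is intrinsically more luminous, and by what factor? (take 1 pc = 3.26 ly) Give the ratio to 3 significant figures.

Star A: d = 17.5 ly / 3.26 = 5.368 pc
Star A: M = m − 5 log₁₀ d + 5 = -0.52 − 5·0.7298 + 5 = 0.831
Star B: d = 1/p = 1/0.0156″ = 64.10 pc
Star B: M = m − 5 log₁₀ d + 5 = 4.27 − 5·1.8069 + 5 = 0.236
ΔM = M_A − M_B = 0.831 − (0.236) = 0.595; smaller M is more luminous → Star B.
L ratio = 10^(0.4 |ΔM|) = 10^0.238 = 1.730

Star B is more luminous, by a factor of 1.73.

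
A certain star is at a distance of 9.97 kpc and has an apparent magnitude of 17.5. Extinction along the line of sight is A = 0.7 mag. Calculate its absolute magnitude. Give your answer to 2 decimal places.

d = 9.97 kpc = 9970 pc
5 log₁₀(d/10 pc) = 5 log₁₀(9970) − 5 = 14.993
M = m − 5 log₁₀(d/10) − A = 17.5 − 14.993 − 0.7 = 1.807

M ≈ 1.81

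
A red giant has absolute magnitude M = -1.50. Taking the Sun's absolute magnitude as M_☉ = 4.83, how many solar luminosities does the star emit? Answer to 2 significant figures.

M − M_☉ = -1.50 − 4.83 = -6.330
L/L_☉ = 10^(−0.4 (M − M_☉)) = 10^2.532 = 340.4

L/L_☉ ≈ 340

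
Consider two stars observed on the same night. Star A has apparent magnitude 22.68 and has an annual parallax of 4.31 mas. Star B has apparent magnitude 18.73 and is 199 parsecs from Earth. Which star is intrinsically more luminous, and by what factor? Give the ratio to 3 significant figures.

Star B is more luminous, by a factor of 28.0.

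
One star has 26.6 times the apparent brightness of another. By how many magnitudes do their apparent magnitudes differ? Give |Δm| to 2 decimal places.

|Δm| ≈ 3.56

Pogson: Δm = −2.5 log₁₀(ratio) = −2.5 log₁₀(26.6) = −2.5 × 1.4249 = -3.562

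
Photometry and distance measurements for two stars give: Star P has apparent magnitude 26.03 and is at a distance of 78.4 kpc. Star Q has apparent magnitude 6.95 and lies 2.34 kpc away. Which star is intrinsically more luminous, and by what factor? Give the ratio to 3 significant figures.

Star Q is more luminous, by a factor of 38200.

Star P: d = 78.4 kpc = 78400 pc
Star P: M = m − 5 log₁₀ d + 5 = 26.03 − 5·4.8943 + 5 = 6.558
Star Q: d = 2.34 kpc = 2340 pc
Star Q: M = m − 5 log₁₀ d + 5 = 6.95 − 5·3.3692 + 5 = -4.896
ΔM = M_P − M_Q = 6.558 − (-4.896) = 11.454; smaller M is more luminous → Star Q.
L ratio = 10^(0.4 |ΔM|) = 10^4.582 = 38180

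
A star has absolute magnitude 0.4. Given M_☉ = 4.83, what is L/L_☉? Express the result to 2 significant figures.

L/L_☉ ≈ 59

M − M_☉ = 0.4 − 4.83 = -4.430
L/L_☉ = 10^(−0.4 (M − M_☉)) = 10^1.772 = 59.16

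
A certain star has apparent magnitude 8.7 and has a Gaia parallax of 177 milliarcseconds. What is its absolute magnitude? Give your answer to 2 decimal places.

p = 177 mas = 0.177″ → d = 1/p = 5.650 pc
5 log₁₀(d/10 pc) = 5 log₁₀(5.650) − 5 = -1.240
M = m − 5 log₁₀(d/10) = 8.7 + 1.240 = 9.940

M ≈ 9.94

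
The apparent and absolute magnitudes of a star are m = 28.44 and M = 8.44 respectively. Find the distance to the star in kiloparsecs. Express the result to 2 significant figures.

d ≈ 100 kpc

Distance modulus: m − M = 28.44 − (8.44) = 20.000
m − M = 5 log₁₀ d − 5
log₁₀ d = (m − M)/5 + 1 = 5.0000
d = 10^5.0000 = 100000 pc
= 100.0 kpc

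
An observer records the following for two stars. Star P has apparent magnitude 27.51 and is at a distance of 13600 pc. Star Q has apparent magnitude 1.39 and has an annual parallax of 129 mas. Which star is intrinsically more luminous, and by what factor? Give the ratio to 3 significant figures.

Star P: M = m − 5 log₁₀ d + 5 = 27.51 − 5·4.1335 + 5 = 11.842
Star Q: p = 129 mas = 0.129″ → d = 1/p = 7.752 pc
Star Q: M = m − 5 log₁₀ d + 5 = 1.39 − 5·0.8894 + 5 = 1.943
ΔM = M_P − M_Q = 11.842 − (1.943) = 9.899; smaller M is more luminous → Star Q.
L ratio = 10^(0.4 |ΔM|) = 10^3.960 = 9115

Star Q is more luminous, by a factor of 9110.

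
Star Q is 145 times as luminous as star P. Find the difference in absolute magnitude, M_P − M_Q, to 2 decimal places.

Pogson: ΔM = −2.5 log₁₀(ratio) = −2.5 log₁₀(145) = −2.5 × 2.1614 = -5.403
Star Q is brighter so has the smaller magnitude: M_P − M_Q is positive.

M_P − M_Q ≈ 5.40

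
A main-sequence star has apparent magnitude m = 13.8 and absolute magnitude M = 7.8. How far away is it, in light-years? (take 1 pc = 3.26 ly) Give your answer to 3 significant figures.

Distance modulus: m − M = 13.8 − (7.8) = 6.000
m − M = 5 log₁₀ d − 5
log₁₀ d = (m − M)/5 + 1 = 2.2000
d = 10^2.2000 = 158.5 pc
= 516.7 ly

d ≈ 517 ly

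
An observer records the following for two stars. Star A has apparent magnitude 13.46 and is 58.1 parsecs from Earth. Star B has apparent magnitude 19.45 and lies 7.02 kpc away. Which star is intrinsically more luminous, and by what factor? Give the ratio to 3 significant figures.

Star B is more luminous, by a factor of 58.7.

Star A: M = m − 5 log₁₀ d + 5 = 13.46 − 5·1.7642 + 5 = 9.639
Star B: d = 7.02 kpc = 7020 pc
Star B: M = m − 5 log₁₀ d + 5 = 19.45 − 5·3.8463 + 5 = 5.218
ΔM = M_A − M_B = 9.639 − (5.218) = 4.421; smaller M is more luminous → Star B.
L ratio = 10^(0.4 |ΔM|) = 10^1.768 = 58.66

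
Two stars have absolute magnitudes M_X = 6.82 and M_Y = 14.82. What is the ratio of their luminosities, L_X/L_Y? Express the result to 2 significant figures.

ΔM = M_X − M_Y = -8.00
L_X/L_Y = 10^(−0.4 ΔM) = 10^3.200 = 1585

L_X/L_Y ≈ 1600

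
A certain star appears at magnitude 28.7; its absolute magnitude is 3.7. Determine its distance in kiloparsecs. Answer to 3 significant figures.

d ≈ 1000 kpc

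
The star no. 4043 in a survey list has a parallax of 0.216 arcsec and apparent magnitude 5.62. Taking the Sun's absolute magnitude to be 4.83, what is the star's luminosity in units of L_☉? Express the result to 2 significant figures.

L/L_☉ ≈ 0.10

d = 1/p = 1/0.216″ = 4.630 pc
M = m − 5 log₁₀ d + 5 = 5.62 − 5·0.6655 + 5 = 7.292
M − M_☉ = 7.292 − 4.83 = 2.462
L/L_☉ = 10^(−0.4 × 2.462) = 0.1035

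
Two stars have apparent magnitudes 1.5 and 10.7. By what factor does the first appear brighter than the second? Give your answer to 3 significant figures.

4790

Magnitude difference = -9.2
Flux ratio = 10^(−0.4 Δm) = 10^(−0.4 × -9.2) = 10^3.680 = 4786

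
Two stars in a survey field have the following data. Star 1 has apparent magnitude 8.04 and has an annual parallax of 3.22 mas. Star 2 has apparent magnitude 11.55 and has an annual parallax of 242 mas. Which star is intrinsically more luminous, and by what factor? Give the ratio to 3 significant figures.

Star 1 is more luminous, by a factor of 143000.

Star 1: p = 3.22 mas = 3.22×10^-3″ → d = 1/p = 310.6 pc
Star 1: M = m − 5 log₁₀ d + 5 = 8.04 − 5·2.4921 + 5 = 0.579
Star 2: p = 242 mas = 0.242″ → d = 1/p = 4.132 pc
Star 2: M = m − 5 log₁₀ d + 5 = 11.55 − 5·0.6162 + 5 = 13.469
ΔM = M_1 − M_2 = 0.579 − (13.469) = -12.890; smaller M is more luminous → Star 1.
L ratio = 10^(0.4 |ΔM|) = 10^5.156 = 143200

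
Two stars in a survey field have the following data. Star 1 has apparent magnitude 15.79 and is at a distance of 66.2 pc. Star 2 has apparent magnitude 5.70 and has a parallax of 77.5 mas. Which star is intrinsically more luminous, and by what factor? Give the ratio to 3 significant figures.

Star 2 is more luminous, by a factor of 413.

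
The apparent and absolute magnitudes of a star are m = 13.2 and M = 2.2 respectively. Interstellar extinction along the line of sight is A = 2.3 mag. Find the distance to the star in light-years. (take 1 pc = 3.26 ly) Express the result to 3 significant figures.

m − M = 5 log₁₀(d/10 pc) + A  ⇒  13.2 − (2.2) − 2.3 = 5 log₁₀(d/10)
8.700 = 5 log₁₀(d/10)
log₁₀ d = (m − M − A)/5 + 1 = 2.7400
d = 10^2.7400 = 549.5 pc
= 1792 ly

d ≈ 1790 ly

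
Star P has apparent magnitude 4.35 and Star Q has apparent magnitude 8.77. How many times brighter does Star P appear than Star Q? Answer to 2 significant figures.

Magnitude difference = -4.42
Flux ratio = 10^(−0.4 Δm) = 10^(−0.4 × -4.42) = 10^1.768 = 58.61

59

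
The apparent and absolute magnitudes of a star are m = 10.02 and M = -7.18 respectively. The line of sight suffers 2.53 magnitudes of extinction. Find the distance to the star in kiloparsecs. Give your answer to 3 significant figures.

d ≈ 8.59 kpc

m − M = 5 log₁₀(d/10 pc) + A  ⇒  10.02 − (-7.18) − 2.53 = 5 log₁₀(d/10)
14.670 = 5 log₁₀(d/10)
log₁₀ d = (m − M − A)/5 + 1 = 3.9340
d = 10^3.9340 = 8590 pc
= 8.590 kpc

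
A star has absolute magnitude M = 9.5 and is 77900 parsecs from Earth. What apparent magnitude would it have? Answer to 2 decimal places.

m = M + 5 log₁₀ d − 5 = 9.5 + 5·4.8915 − 5 = 28.958

m ≈ 28.96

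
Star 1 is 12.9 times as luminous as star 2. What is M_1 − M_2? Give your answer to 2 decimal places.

M_1 − M_2 ≈ -2.78

Pogson: ΔM = −2.5 log₁₀(ratio) = −2.5 log₁₀(12.9) = −2.5 × 1.1106 = -2.776
Star 1 is brighter, so it has the smaller magnitude: the difference is negative.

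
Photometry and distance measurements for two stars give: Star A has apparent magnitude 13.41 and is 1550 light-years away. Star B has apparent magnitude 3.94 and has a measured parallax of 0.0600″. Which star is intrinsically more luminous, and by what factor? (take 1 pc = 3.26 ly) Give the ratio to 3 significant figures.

Star B is more luminous, by a factor of 7.54.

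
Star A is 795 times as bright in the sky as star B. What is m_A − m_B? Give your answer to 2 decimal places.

m_A − m_B ≈ -7.25

Pogson: Δm = −2.5 log₁₀(ratio) = −2.5 log₁₀(795) = −2.5 × 2.9004 = -7.251
Star A is brighter, so it has the smaller magnitude: the difference is negative.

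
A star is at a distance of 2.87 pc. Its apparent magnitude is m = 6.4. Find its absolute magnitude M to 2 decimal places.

5 log₁₀(d/10 pc) = 5 log₁₀(2.870) − 5 = -2.711
M = m − 5 log₁₀(d/10) = 6.4 + 2.711 = 9.111

M ≈ 9.11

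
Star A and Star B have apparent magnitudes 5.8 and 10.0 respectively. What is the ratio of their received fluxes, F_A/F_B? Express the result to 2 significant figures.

F_A/F_B ≈ 48

Magnitude difference = -4.2
Flux ratio = 10^(−0.4 Δm) = 10^(−0.4 × -4.2) = 10^1.680 = 47.86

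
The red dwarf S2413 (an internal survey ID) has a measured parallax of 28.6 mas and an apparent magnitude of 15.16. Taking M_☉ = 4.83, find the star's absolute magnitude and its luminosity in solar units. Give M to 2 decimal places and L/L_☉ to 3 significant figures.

d = 1/p = 1000/28.6 mas = 34.97 pc
M = m − 5 log₁₀ d + 5 = 15.16 − 5·1.5436 + 5 = 12.442
M − M_☉ = 12.442 − 4.83 = 7.612
L/L_☉ = 10^(−0.4 × 7.612) = 9.021×10^-4

M ≈ 12.44; L/L_☉ ≈ 9.02×10^-4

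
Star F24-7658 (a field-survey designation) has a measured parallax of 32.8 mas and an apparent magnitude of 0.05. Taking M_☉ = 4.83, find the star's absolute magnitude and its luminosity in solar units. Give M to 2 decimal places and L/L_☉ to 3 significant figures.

M ≈ -2.37; L/L_☉ ≈ 759

d = 1/p = 1000/32.8 mas = 30.49 pc
M = m − 5 log₁₀ d + 5 = 0.05 − 5·1.4841 + 5 = -2.371
M − M_☉ = -2.371 − 4.83 = -7.201
L/L_☉ = 10^(−0.4 × -7.201) = 759.0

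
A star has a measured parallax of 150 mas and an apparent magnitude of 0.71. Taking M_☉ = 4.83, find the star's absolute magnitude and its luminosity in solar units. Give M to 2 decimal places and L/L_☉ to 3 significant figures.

M ≈ 1.59; L/L_☉ ≈ 19.8

d = 1/p = 1000/150 mas = 6.667 pc
M = m − 5 log₁₀ d + 5 = 0.71 − 5·0.8239 + 5 = 1.590
M − M_☉ = 1.590 − 4.83 = -3.240
L/L_☉ = 10^(−0.4 × -3.240) = 19.76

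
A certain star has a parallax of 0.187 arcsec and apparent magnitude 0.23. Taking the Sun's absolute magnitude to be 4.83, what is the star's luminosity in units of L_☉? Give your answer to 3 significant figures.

L/L_☉ ≈ 19.8

d = 1/p = 1/0.187″ = 5.348 pc
M = m − 5 log₁₀ d + 5 = 0.23 − 5·0.7282 + 5 = 1.589
M − M_☉ = 1.589 − 4.83 = -3.241
L/L_☉ = 10^(−0.4 × -3.241) = 19.78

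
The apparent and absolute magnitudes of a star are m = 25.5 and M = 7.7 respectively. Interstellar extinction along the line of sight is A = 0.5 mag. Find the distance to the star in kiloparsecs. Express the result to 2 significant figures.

d ≈ 29 kpc

m − M = 5 log₁₀(d/10 pc) + A  ⇒  25.5 − (7.7) − 0.5 = 5 log₁₀(d/10)
17.300 = 5 log₁₀(d/10)
log₁₀ d = (m − M − A)/5 + 1 = 4.4600
d = 10^4.4600 = 28840 pc
= 28.84 kpc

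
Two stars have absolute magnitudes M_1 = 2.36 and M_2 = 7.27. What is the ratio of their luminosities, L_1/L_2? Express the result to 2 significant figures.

L_1/L_2 ≈ 92

ΔM = M_1 − M_2 = -4.91
L_1/L_2 = 10^(−0.4 ΔM) = 10^1.964 = 92.04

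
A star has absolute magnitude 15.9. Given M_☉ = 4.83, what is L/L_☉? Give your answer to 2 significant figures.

M − M_☉ = 15.9 − 4.83 = 11.070
L/L_☉ = 10^(−0.4 (M − M_☉)) = 10^-4.428 = 3.733×10^-5

L/L_☉ ≈ 3.7×10^-5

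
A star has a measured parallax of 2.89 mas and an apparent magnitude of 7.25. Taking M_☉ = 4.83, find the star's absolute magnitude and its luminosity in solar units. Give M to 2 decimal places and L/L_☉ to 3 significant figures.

d = 1/p = 1000/2.89 mas = 346.0 pc
M = m − 5 log₁₀ d + 5 = 7.25 − 5·2.5391 + 5 = -0.446
M − M_☉ = -0.446 − 4.83 = -5.276
L/L_☉ = 10^(−0.4 × -5.276) = 128.9

M ≈ -0.45; L/L_☉ ≈ 129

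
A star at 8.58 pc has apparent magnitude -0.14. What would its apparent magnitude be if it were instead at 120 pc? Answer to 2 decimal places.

m ≈ 5.59

Flux ∝ 1/d², so Δm = 5 log₁₀(d₂/d₁) = 5 log₁₀(120/8.58) = 5.728
m₂ = m₁ + Δm = -0.14 + (5.728) = 5.588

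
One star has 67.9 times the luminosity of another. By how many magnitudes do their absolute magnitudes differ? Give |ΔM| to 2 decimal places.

Pogson: ΔM = −2.5 log₁₀(ratio) = −2.5 log₁₀(67.9) = −2.5 × 1.8319 = -4.580

|ΔM| ≈ 4.58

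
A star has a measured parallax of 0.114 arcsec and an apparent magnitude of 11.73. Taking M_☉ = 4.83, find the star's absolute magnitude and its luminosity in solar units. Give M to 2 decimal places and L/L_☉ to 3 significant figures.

d = 1/p = 1/0.114″ = 8.772 pc
M = m − 5 log₁₀ d + 5 = 11.73 − 5·0.9431 + 5 = 12.015
M − M_☉ = 12.015 − 4.83 = 7.185
L/L_☉ = 10^(−0.4 × 7.185) = 1.337×10^-3

M ≈ 12.01; L/L_☉ ≈ 1.34×10^-3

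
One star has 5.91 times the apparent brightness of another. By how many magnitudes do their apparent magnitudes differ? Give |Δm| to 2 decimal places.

Pogson: Δm = −2.5 log₁₀(ratio) = −2.5 log₁₀(5.91) = −2.5 × 0.7716 = -1.929

|Δm| ≈ 1.93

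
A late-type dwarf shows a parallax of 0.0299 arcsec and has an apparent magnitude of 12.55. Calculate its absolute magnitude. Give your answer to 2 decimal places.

d = 1/p = 1/0.0299″ = 33.44 pc
5 log₁₀(d/10 pc) = 5 log₁₀(33.44) − 5 = 2.622
M = m − 5 log₁₀(d/10) = 12.55 − 2.622 = 9.928

M ≈ 9.93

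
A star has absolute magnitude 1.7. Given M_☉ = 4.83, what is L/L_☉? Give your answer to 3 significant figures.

M − M_☉ = 1.7 − 4.83 = -3.130
L/L_☉ = 10^(−0.4 (M − M_☉)) = 10^1.252 = 17.86

L/L_☉ ≈ 17.9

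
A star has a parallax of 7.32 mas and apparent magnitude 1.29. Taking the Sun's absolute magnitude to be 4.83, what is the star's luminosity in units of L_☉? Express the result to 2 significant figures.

d = 1/p = 1000/7.32 mas = 136.6 pc
M = m − 5 log₁₀ d + 5 = 1.29 − 5·2.1355 + 5 = -4.387
M − M_☉ = -4.387 − 4.83 = -9.217
L/L_☉ = 10^(−0.4 × -9.217) = 4864

L/L_☉ ≈ 4900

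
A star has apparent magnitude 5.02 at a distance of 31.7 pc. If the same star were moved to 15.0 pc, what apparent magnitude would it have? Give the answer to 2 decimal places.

m ≈ 3.40

Flux ∝ 1/d², so Δm = 5 log₁₀(d₂/d₁) = 5 log₁₀(15.0/31.7) = -1.625
m₂ = m₁ + Δm = 5.02 + (-1.625) = 3.395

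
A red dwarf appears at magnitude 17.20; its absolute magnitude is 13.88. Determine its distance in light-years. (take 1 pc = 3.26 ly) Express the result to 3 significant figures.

d ≈ 150 ly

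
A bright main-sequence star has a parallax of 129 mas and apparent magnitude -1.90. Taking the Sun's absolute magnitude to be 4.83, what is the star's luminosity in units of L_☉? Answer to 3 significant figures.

L/L_☉ ≈ 296

d = 1/p = 1000/129 mas = 7.752 pc
M = m − 5 log₁₀ d + 5 = -1.90 − 5·0.8894 + 5 = -1.347
M − M_☉ = -1.347 − 4.83 = -6.177
L/L_☉ = 10^(−0.4 × -6.177) = 295.7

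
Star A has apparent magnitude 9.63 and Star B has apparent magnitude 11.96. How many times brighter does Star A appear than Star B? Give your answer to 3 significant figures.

8.55

Magnitude difference = -2.33
Flux ratio = 10^(−0.4 Δm) = 10^(−0.4 × -2.33) = 10^0.932 = 8.551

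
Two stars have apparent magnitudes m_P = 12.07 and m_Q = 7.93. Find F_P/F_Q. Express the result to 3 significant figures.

F_P/F_Q ≈ 0.0221

Δm = 12.07 − (7.93) = 4.14
Flux ratio = 10^(−0.4 Δm) = 10^(−0.4 × 4.14) = 10^-1.656 = 0.02208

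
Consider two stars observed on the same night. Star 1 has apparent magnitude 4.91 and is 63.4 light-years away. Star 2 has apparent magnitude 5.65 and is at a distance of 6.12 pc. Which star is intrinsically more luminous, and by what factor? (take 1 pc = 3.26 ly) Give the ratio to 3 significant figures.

Star 1 is more luminous, by a factor of 20.0.

Star 1: d = 63.4 ly / 3.26 = 19.45 pc
Star 1: M = m − 5 log₁₀ d + 5 = 4.91 − 5·1.2889 + 5 = 3.466
Star 2: M = m − 5 log₁₀ d + 5 = 5.65 − 5·0.7868 + 5 = 6.716
ΔM = M_1 − M_2 = 3.466 − (6.716) = -3.251; smaller M is more luminous → Star 1.
L ratio = 10^(0.4 |ΔM|) = 10^1.300 = 19.96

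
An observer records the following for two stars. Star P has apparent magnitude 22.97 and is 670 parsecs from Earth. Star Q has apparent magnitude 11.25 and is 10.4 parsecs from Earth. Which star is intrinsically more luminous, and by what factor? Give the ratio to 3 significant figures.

Star Q is more luminous, by a factor of 11.7.

Star P: M = m − 5 log₁₀ d + 5 = 22.97 − 5·2.8261 + 5 = 13.840
Star Q: M = m − 5 log₁₀ d + 5 = 11.25 − 5·1.0170 + 5 = 11.165
ΔM = M_P − M_Q = 13.840 − (11.165) = 2.675; smaller M is more luminous → Star Q.
L ratio = 10^(0.4 |ΔM|) = 10^1.070 = 11.75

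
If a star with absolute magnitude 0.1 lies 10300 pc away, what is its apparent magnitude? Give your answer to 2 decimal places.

m ≈ 15.16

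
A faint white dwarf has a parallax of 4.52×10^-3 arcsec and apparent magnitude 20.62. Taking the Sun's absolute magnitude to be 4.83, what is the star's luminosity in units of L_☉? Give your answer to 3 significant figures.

d = 1/p = 1/4.52×10^-3″ = 221.2 pc
M = m − 5 log₁₀ d + 5 = 20.62 − 5·2.3449 + 5 = 13.896
M − M_☉ = 13.896 − 4.83 = 9.066
L/L_☉ = 10^(−0.4 × 9.066) = 2.364×10^-4

L/L_☉ ≈ 2.36×10^-4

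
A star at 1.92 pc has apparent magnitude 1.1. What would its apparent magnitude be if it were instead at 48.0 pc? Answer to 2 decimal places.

m ≈ 8.09

Flux ∝ 1/d², so Δm = 5 log₁₀(d₂/d₁) = 5 log₁₀(48.0/1.92) = 6.990
m₂ = m₁ + Δm = 1.1 + (6.990) = 8.090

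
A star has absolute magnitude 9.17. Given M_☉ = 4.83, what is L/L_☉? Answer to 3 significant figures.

L/L_☉ ≈ 0.0184

M − M_☉ = 9.17 − 4.83 = 4.340
L/L_☉ = 10^(−0.4 (M − M_☉)) = 10^-1.736 = 0.01837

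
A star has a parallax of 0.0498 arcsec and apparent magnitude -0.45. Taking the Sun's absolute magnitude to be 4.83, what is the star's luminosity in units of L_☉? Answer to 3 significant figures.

L/L_☉ ≈ 522

d = 1/p = 1/0.0498″ = 20.08 pc
M = m − 5 log₁₀ d + 5 = -0.45 − 5·1.3028 + 5 = -1.964
M − M_☉ = -1.964 − 4.83 = -6.794
L/L_☉ = 10^(−0.4 × -6.794) = 521.8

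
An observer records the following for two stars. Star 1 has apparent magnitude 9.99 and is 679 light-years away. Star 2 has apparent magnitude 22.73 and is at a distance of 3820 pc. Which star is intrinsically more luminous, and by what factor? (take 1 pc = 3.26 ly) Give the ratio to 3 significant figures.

Star 1: d = 679 ly / 3.26 = 208.3 pc
Star 1: M = m − 5 log₁₀ d + 5 = 9.99 − 5·2.3187 + 5 = 3.397
Star 2: M = m − 5 log₁₀ d + 5 = 22.73 − 5·3.5821 + 5 = 9.820
ΔM = M_1 − M_2 = 3.397 − (9.820) = -6.423; smaller M is more luminous → Star 1.
L ratio = 10^(0.4 |ΔM|) = 10^2.569 = 370.8

Star 1 is more luminous, by a factor of 371.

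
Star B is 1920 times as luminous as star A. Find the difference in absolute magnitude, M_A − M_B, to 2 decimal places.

Pogson: ΔM = −2.5 log₁₀(ratio) = −2.5 log₁₀(1920) = −2.5 × 3.2833 = -8.208
Star B is brighter so has the smaller magnitude: M_A − M_B is positive.

M_A − M_B ≈ 8.21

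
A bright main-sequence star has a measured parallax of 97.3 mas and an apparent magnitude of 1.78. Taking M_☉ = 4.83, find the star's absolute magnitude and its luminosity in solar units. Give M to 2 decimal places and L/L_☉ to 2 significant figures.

M ≈ 1.72; L/L_☉ ≈ 18

d = 1/p = 1000/97.3 mas = 10.28 pc
M = m − 5 log₁₀ d + 5 = 1.78 − 5·1.0119 + 5 = 1.721
M − M_☉ = 1.721 − 4.83 = -3.109
L/L_☉ = 10^(−0.4 × -3.109) = 17.53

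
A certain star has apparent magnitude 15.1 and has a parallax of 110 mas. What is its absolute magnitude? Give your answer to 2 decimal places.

p = 110 mas = 0.110″ → d = 1/p = 9.091 pc
5 log₁₀(d/10 pc) = 5 log₁₀(9.091) − 5 = -0.207
M = m − 5 log₁₀(d/10) = 15.1 + 0.207 = 15.307

M ≈ 15.31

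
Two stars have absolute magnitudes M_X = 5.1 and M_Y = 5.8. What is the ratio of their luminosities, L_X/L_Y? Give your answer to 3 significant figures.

L_X/L_Y ≈ 1.91

ΔM = M_X − M_Y = -0.7
L_X/L_Y = 10^(−0.4 ΔM) = 10^0.280 = 1.905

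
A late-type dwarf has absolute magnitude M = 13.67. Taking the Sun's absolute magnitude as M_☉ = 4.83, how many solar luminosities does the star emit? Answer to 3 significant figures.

M − M_☉ = 13.67 − 4.83 = 8.840
L/L_☉ = 10^(−0.4 (M − M_☉)) = 10^-3.536 = 2.911×10^-4

L/L_☉ ≈ 2.91×10^-4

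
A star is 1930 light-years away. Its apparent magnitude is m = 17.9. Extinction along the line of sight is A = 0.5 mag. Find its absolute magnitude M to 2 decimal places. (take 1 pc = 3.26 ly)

M ≈ 8.54

d = 1930 ly / 3.26 = 592.0 pc
5 log₁₀(d/10 pc) = 5 log₁₀(592.0) − 5 = 8.862
M = m − 5 log₁₀(d/10) − A = 17.9 − 8.862 − 0.5 = 8.538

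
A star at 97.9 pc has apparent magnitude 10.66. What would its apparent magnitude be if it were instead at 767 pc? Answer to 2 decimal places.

Flux ∝ 1/d², so Δm = 5 log₁₀(d₂/d₁) = 5 log₁₀(767/97.9) = 4.470
m₂ = m₁ + Δm = 10.66 + (4.470) = 15.130

m ≈ 15.13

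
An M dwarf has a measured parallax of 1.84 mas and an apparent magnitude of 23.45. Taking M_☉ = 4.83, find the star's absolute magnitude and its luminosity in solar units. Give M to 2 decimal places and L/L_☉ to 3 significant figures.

M ≈ 14.77; L/L_☉ ≈ 1.05×10^-4

d = 1/p = 1000/1.84 mas = 543.5 pc
M = m − 5 log₁₀ d + 5 = 23.45 − 5·2.7352 + 5 = 14.774
M − M_☉ = 14.774 − 4.83 = 9.944
L/L_☉ = 10^(−0.4 × 9.944) = 1.053×10^-4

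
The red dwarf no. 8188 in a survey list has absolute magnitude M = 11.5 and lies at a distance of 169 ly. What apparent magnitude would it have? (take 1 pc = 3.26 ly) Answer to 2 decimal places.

m ≈ 15.07

d = 169 ly / 3.26 = 51.84 pc
m = M + 5 log₁₀ d − 5 = 11.5 + 5·1.7147 − 5 = 15.073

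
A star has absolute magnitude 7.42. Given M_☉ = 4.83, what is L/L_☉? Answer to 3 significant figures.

L/L_☉ ≈ 0.0920

M − M_☉ = 7.42 − 4.83 = 2.590
L/L_☉ = 10^(−0.4 (M − M_☉)) = 10^-1.036 = 0.09204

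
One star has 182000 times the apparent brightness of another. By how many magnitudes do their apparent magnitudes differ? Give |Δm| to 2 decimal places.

|Δm| ≈ 13.15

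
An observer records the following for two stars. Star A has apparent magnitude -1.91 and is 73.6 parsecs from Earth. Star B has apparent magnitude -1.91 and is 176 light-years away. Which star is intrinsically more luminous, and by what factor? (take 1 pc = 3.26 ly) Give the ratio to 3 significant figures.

Star A is more luminous, by a factor of 1.86.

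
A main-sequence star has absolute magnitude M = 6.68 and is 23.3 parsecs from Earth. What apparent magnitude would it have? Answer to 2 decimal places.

m ≈ 8.52

m = M + 5 log₁₀ d − 5 = 6.68 + 5·1.3674 − 5 = 8.517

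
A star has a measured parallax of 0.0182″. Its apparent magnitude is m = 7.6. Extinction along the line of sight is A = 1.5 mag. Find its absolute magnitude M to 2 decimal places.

d = 1/p = 1/0.0182″ = 54.95 pc
5 log₁₀(d/10 pc) = 5 log₁₀(54.95) − 5 = 3.700
M = m − 5 log₁₀(d/10) − A = 7.6 − 3.700 − 1.5 = 2.400

M ≈ 2.40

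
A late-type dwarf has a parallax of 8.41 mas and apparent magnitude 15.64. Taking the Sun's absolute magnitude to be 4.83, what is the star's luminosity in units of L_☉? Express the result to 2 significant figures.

L/L_☉ ≈ 6.7×10^-3

d = 1/p = 1000/8.41 mas = 118.9 pc
M = m − 5 log₁₀ d + 5 = 15.64 − 5·2.0752 + 5 = 10.264
M − M_☉ = 10.264 − 4.83 = 5.434
L/L_☉ = 10^(−0.4 × 5.434) = 6.705×10^-3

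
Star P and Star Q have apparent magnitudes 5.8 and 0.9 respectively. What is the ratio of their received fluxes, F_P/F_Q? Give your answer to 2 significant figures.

F_P/F_Q ≈ 0.011

Δm = 5.8 − (0.9) = 4.9
Flux ratio = 10^(−0.4 Δm) = 10^(−0.4 × 4.9) = 10^-1.960 = 0.01096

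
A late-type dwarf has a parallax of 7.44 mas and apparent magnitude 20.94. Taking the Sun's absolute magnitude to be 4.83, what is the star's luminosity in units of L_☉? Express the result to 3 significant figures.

L/L_☉ ≈ 6.50×10^-5

d = 1/p = 1000/7.44 mas = 134.4 pc
M = m − 5 log₁₀ d + 5 = 20.94 − 5·2.1284 + 5 = 15.298
M − M_☉ = 15.298 − 4.83 = 10.468
L/L_☉ = 10^(−0.4 × 10.468) = 6.499×10^-5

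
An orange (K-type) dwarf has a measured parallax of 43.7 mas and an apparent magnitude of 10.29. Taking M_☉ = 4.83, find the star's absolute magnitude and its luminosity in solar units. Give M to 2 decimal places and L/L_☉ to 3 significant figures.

d = 1/p = 1000/43.7 mas = 22.88 pc
M = m − 5 log₁₀ d + 5 = 10.29 − 5·1.3595 + 5 = 8.492
M − M_☉ = 8.492 − 4.83 = 3.662
L/L_☉ = 10^(−0.4 × 3.662) = 0.03428

M ≈ 8.49; L/L_☉ ≈ 0.0343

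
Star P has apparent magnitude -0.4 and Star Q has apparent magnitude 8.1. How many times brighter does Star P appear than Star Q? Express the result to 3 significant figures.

2510

Δm = -0.4 − (8.1) = -8.5
Flux ratio = 10^(−0.4 Δm) = 10^(−0.4 × -8.5) = 10^3.400 = 2512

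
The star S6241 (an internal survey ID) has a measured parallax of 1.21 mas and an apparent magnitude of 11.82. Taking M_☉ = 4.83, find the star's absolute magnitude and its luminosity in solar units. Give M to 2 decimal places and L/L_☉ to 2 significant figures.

d = 1/p = 1000/1.21 mas = 826.4 pc
M = m − 5 log₁₀ d + 5 = 11.82 − 5·2.9172 + 5 = 2.234
M − M_☉ = 2.234 − 4.83 = -2.596
L/L_☉ = 10^(−0.4 × -2.596) = 10.93

M ≈ 2.23; L/L_☉ ≈ 11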